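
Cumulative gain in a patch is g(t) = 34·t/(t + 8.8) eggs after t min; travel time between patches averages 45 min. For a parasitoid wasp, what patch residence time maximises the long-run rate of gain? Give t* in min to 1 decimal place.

19.9 min

Maximise g(t)/(T+t): set derivative to zero → g'(t)(T+t) = g(t).
g'(t) = 34·8.8/(t + 8.8)². Setting 34·8.8/(t+8.8)² = 34t/[(t+8.8)(45+t)] gives 8.8(45+t) = t(t+8.8), so t² = 8.8×45 = 396.
t* = √396 = 19.9 min.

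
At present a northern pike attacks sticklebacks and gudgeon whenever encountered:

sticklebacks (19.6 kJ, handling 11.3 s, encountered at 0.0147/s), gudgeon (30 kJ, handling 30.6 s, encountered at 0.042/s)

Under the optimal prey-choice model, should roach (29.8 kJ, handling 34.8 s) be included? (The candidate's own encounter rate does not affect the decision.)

Yes

Current rate: (0.0147×19.6 + 0.042×30)/(1 + 0.0147×11.3 + 0.042×30.6) = 0.6315 kJ/s.
roach: E/h = 29.8/34.8 = 0.8563 kJ/s.
Since 0.8563 > R, including roach increases the long-run rate.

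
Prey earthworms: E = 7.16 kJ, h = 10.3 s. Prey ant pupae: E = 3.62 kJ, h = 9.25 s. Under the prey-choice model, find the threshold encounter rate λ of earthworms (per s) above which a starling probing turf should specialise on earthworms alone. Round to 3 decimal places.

At the threshold, the rate on earthworms alone equals the profitability of ant pupae: λ·7.16/(1 + λ·10.3) = 3.62/9.25 = 0.3914.
Rearranging, λ(7.16 − 0.3914×10.3) = 0.3914, so λ = 0.3914/3.129 = 0.1251 per s.

0.125 per s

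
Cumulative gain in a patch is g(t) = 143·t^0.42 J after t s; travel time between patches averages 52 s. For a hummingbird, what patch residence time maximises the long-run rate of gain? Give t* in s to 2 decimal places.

Maximise g(t)/(T+t): set derivative to zero → g'(t)(T+t) = g(t).
g'(t) = 0.42·143·t^-0.58. Setting 0.42·143·t^-0.58 = 143·t^0.42/(52+t) gives 0.42(52+t) = t, so 0.58·t = 0.42×52.
t* = 0.42×52/0.58 = 37.66 s.

37.66 s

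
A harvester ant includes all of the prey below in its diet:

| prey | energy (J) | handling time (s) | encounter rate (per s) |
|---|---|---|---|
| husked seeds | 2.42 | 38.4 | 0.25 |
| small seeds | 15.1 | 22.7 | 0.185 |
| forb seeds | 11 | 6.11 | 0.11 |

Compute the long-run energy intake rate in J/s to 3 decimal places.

R = (0.25×2.42 + 0.185×15.1 + 0.11×11) / (1 + 0.25×38.4 + 0.185×22.7 + 0.11×6.11) = 4.608/15.47 = 0.2979 J/s.

0.298 J/s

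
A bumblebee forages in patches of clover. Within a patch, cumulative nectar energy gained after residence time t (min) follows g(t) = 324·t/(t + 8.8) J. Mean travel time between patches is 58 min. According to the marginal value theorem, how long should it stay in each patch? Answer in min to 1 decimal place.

Maximise g(t)/(T+t): set derivative to zero → g'(t)(T+t) = g(t).
g'(t) = 324·8.8/(t + 8.8)². Setting 324·8.8/(t+8.8)² = 324t/[(t+8.8)(58+t)] gives 8.8(58+t) = t(t+8.8), so t² = 8.8×58 = 510.4.
t* = √510.4 = 22.59 min.

22.6 min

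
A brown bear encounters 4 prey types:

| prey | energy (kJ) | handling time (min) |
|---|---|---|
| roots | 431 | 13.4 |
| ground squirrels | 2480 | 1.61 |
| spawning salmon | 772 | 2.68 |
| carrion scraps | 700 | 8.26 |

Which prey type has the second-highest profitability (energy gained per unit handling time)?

In descending order of E/h:
ground squirrels: 2480/1.61 = 1.54e+03 kJ/min
spawning salmon: 772/2.68 = 288 kJ/min
carrion scraps: 700/8.26 = 84.7 kJ/min
roots: 431/13.4 = 32.2 kJ/min

spawning salmon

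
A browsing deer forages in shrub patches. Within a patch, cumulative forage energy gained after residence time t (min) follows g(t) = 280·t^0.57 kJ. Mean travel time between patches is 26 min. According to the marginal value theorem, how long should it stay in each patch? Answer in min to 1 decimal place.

34.5 min

Optimal t* satisfies g'(t*) = g(t*)/(T + t*).
g'(t) = 0.57·280·t^-0.43. Setting 0.57·280·t^-0.43 = 280·t^0.57/(26+t) gives 0.57(26+t) = t, so 0.43·t = 0.57×26.
t* = 0.57×26/0.43 = 34.47 min.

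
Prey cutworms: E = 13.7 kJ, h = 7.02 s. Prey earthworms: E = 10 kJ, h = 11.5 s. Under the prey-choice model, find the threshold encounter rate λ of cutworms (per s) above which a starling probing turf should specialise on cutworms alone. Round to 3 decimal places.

The zero-one rule: include earthworms iff E₂/h₂ > λE₁/(1+λh₁). Equality gives the switch point.
λE₁h₂ = E₂ + λE₂h₁ ⇒ λ = E₂/(E₁h₂ − E₂h₁) = 10/(157.5 − 70.2) = 0.1145 per s.

0.114 per s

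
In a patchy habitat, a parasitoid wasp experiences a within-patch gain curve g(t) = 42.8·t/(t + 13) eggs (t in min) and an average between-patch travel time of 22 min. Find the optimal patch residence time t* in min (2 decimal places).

16.91 min

Optimal t* satisfies g'(t*) = g(t*)/(T + t*).
g'(t) = 42.8·13/(t + 13)². Setting 42.8·13/(t+13)² = 42.8t/[(t+13)(22+t)] gives 13(22+t) = t(t+13), so t² = 13×22 = 286.
t* = √286 = 16.91 min.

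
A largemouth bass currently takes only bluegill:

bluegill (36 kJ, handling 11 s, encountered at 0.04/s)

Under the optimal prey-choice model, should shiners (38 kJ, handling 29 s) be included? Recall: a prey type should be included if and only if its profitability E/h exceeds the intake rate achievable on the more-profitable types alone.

Current rate: (0.04×36)/(1 + 0.04×11) = 1 kJ/s.
Profitability of shiners: 38/29 = 1.31 kJ/s.
1.31 > 1, so adding shiners raises the average — include it.

Yes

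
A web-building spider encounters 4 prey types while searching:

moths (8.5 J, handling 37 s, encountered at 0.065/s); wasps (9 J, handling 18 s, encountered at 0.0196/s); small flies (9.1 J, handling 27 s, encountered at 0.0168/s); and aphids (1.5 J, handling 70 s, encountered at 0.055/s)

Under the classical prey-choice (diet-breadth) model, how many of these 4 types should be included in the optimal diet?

E/h in descending order: wasps 0.5, small flies 0.337, moths 0.23, aphids 0.0214 J/s. The optimal diet is the largest prefix of this list for which every included type satisfies E_i/h_i > R on the types above it.
Rate on top 1: 0.1304. small flies: 0.337 > 0.1304 → include.
Rate on top 2: 0.1823. moths: 0.23 > 0.1823 → include.
Rate on top 3: 0.2094. aphids: 0.0214 < 0.2094 → exclude; stop.
Optimal diet: wasps, small flies, moths — 3 of 4 types.

3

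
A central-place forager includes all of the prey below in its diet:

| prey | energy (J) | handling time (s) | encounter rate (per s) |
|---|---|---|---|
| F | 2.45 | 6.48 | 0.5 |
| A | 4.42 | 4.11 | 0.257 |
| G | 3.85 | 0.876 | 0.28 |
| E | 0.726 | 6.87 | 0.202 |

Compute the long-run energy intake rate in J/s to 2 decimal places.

0.52 J/s

R = (0.5×2.45 + 0.257×4.42 + 0.28×3.85 + 0.202×0.726) / (1 + 0.5×6.48 + 0.257×4.11 + 0.28×0.876 + 0.202×6.87) = 3.586/6.929 = 0.5175 J/s.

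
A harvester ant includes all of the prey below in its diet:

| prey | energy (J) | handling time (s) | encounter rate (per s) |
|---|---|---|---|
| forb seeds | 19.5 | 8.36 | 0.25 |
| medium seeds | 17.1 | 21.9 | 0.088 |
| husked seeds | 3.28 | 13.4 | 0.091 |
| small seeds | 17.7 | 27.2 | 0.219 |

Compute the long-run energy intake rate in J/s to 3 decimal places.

0.866 J/s

R = Σλ_iE_i / (1 + Σλ_ih_i)
Numerator: 0.25×19.5 + 0.088×17.1 + 0.091×3.28 + 0.219×17.7 = 10.55
Denominator: 1 + 0.25×8.36 + 0.088×21.9 + 0.091×13.4 + 0.219×27.2 = 12.19
R = 10.55/12.19 = 0.8656 J/s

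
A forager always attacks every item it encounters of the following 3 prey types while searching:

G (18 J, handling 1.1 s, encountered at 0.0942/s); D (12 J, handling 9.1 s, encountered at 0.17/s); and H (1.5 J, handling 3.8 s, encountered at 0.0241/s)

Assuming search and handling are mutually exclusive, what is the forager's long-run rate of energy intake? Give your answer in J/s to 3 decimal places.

1.375 J/s

Energy encountered per unit search time: 0.0942×18 + 0.17×12 + 0.0241×1.5 = 3.772 J/s.
Handling time per unit search time: 0.0942×1.1 + 0.17×9.1 + 0.0241×3.8 = 1.742.
Rate = 3.772/(1 + 1.742) = 1.375 J/s.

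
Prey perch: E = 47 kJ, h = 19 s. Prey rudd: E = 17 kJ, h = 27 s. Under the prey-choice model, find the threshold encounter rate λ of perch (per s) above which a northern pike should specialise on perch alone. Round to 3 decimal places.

At the threshold, the rate on perch alone equals the profitability of rudd: λ·47/(1 + λ·19) = 17/27 = 0.6296.
Rearranging, λ(47 − 0.6296×19) = 0.6296, so λ = 0.6296/35.04 = 0.01797 per s.

0.018 per s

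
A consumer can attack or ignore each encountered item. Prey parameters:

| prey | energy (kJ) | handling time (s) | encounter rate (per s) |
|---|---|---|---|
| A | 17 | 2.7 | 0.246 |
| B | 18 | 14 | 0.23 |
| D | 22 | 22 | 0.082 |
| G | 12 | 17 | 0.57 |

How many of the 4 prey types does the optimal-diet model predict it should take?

1

E/h in descending order: A 6.3, B 1.29, D 1, G 0.706 kJ/s. The optimal diet is the largest prefix of this list for which every included type satisfies E_i/h_i > R on the types above it.
Rate on top 1: 2.513. B: 1.29 < 2.513 → exclude; stop.
Optimal diet: A — 1 of 4 types.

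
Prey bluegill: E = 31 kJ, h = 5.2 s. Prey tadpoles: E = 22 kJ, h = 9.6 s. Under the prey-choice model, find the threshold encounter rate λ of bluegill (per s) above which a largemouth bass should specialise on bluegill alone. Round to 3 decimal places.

The zero-one rule: include tadpoles iff E₂/h₂ > λE₁/(1+λh₁). Equality gives the switch point.
λE₁h₂ = E₂ + λE₂h₁ ⇒ λ = E₂/(E₁h₂ − E₂h₁) = 22/(297.6 − 114.4) = 0.1201 per s.

0.120 per s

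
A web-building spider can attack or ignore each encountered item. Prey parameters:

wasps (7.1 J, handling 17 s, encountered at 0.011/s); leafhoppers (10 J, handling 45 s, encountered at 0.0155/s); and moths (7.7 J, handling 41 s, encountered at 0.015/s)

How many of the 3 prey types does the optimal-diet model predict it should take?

E/h in descending order: wasps 0.418, leafhoppers 0.222, moths 0.188 J/s. The optimal diet is the largest prefix of this list for which every included type satisfies E_i/h_i > R on the types above it.
Rate on top 1: 0.0658. leafhoppers: 0.222 > 0.0658 → include.
Rate on top 2: 0.1237. moths: 0.188 > 0.1237 → include.
Optimal diet: wasps, leafhoppers, moths — 3 of 3 types.

3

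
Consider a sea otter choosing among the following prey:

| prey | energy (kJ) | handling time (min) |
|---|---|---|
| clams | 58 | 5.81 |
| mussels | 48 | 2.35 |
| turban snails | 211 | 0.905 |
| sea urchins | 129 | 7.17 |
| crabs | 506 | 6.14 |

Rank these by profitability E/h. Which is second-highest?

Profitability E/h (kJ/min): clams = 58/5.81 = 9.98, mussels = 48/2.35 = 20.4, turban snails = 211/0.905 = 233, sea urchins = 129/7.17 = 18, crabs = 506/6.14 = 82.4.
Ranked: turban snails > crabs > mussels > sea urchins > clams.

crabs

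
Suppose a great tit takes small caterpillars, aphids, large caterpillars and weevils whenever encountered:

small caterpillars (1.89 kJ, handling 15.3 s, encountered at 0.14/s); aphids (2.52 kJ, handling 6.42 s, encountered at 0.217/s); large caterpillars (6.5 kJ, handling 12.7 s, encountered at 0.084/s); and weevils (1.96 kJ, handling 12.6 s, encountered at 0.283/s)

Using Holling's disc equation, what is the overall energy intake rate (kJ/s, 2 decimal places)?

Energy encountered per unit search time: 0.14×1.89 + 0.217×2.52 + 0.084×6.5 + 0.283×1.96 = 1.912 kJ/s.
Handling time per unit search time: 0.14×15.3 + 0.217×6.42 + 0.084×12.7 + 0.283×12.6 = 8.168.
Rate = 1.912/(1 + 8.168) = 0.2086 kJ/s.

0.21 kJ/s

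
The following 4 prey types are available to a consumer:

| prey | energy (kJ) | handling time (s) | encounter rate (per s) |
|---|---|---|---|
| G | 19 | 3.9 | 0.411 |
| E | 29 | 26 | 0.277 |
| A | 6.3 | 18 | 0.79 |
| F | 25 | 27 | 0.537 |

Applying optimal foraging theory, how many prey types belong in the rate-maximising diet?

1

Profitabilities (E/h, kJ/s): G 4.87, E 1.12, F 0.926, A 0.35. Add prey in this order while the next type's profitability exceeds the intake rate on those already taken.
Rate on top 1: 3. E: 1.12 < 3 → exclude; stop.
Optimal diet: G — 1 of 4 types.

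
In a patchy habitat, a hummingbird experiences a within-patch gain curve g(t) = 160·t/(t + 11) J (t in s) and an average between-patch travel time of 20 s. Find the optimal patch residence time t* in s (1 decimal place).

Optimal t* satisfies g'(t*) = g(t*)/(T + t*).
g'(t) = 160·11/(t + 11)². Setting 160·11/(t+11)² = 160t/[(t+11)(20+t)] gives 11(20+t) = t(t+11), so t² = 11×20 = 220.
t* = √220 = 14.83 s.

14.8 s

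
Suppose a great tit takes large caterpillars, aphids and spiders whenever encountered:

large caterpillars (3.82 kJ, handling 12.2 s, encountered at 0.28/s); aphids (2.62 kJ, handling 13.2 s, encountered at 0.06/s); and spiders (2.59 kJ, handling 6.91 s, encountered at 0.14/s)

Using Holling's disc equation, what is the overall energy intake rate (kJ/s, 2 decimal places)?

Energy encountered per unit search time: 0.28×3.82 + 0.06×2.62 + 0.14×2.59 = 1.589 kJ/s.
Handling time per unit search time: 0.28×12.2 + 0.06×13.2 + 0.14×6.91 = 5.175.
Rate = 1.589/(1 + 5.175) = 0.2574 kJ/s.

0.26 kJ/s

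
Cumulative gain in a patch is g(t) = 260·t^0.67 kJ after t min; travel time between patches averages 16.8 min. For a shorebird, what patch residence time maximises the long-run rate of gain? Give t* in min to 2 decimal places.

By the marginal value theorem, leave when the instantaneous gain rate g'(t) equals the habitat-wide average g(t)/(T + t).
g'(t) = 0.67·260·t^-0.33. Setting 0.67·260·t^-0.33 = 260·t^0.67/(16.8+t) gives 0.67(16.8+t) = t, so 0.33·t = 0.67×16.8.
t* = 0.67×16.8/0.33 = 34.11 min.

34.11 min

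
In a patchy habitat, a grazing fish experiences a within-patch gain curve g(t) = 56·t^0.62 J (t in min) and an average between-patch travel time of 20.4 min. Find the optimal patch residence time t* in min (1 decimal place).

33.3 min

Maximise g(t)/(T+t): set derivative to zero → g'(t)(T+t) = g(t).
g'(t) = 0.62·56·t^-0.38. Setting 0.62·56·t^-0.38 = 56·t^0.62/(20.4+t) gives 0.62(20.4+t) = t, so 0.38·t = 0.62×20.4.
t* = 0.62×20.4/0.38 = 33.28 min.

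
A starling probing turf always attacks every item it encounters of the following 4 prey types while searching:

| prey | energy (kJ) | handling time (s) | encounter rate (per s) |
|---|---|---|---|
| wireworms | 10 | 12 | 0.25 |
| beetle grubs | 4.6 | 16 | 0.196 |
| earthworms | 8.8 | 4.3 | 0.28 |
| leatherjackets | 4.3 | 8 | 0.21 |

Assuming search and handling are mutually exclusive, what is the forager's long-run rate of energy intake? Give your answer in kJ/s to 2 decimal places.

Energy encountered per unit search time: 0.25×10 + 0.196×4.6 + 0.28×8.8 + 0.21×4.3 = 6.769 kJ/s.
Handling time per unit search time: 0.25×12 + 0.196×16 + 0.28×4.3 + 0.21×8 = 9.02.
Rate = 6.769/(1 + 9.02) = 0.6755 kJ/s.

0.68 kJ/s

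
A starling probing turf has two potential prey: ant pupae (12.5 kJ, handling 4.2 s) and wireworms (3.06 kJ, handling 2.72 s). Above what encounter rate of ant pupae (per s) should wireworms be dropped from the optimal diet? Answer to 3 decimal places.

At the threshold, the rate on ant pupae alone equals the profitability of wireworms: λ·12.5/(1 + λ·4.2) = 3.06/2.72 = 1.125.
Rearranging, λ(12.5 − 1.125×4.2) = 1.125, so λ = 1.125/7.775 = 0.1447 per s.

0.145 per s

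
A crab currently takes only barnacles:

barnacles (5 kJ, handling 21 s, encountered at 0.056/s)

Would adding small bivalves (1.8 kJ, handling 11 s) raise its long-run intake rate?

Yes

Intake rate on the current diet: R = (0.056×5) / (1 + 0.056×21) = 0.28/2.176 = 0.1287 kJ/s.
small bivalves: E/h = 1.8/11 = 0.1636 kJ/s.
Since 0.1636 > R, including small bivalves increases the long-run rate.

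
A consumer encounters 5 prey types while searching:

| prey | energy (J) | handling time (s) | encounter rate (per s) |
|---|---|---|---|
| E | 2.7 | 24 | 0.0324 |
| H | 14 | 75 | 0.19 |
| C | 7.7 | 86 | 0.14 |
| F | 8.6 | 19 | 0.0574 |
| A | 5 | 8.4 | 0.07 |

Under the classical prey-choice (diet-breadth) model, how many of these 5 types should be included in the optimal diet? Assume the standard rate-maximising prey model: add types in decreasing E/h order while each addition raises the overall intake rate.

2

Profitabilities (E/h, J/s): A 0.595, F 0.453, H 0.187, E 0.113, C 0.0895. Add prey in this order while the next type's profitability exceeds the intake rate on those already taken.
Rate on top 1: 0.2204. F: 0.453 > 0.2204 → include.
Rate on top 2: 0.315. H: 0.187 < 0.315 → exclude; stop.
Optimal diet: A, F — 2 of 5 types.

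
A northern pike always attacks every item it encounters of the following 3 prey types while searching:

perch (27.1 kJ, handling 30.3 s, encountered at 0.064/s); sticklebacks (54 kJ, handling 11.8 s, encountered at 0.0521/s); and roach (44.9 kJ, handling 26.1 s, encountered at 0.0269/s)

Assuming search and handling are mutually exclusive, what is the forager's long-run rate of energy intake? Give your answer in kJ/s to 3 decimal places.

1.352 kJ/s

R = Σλ_iE_i / (1 + Σλ_ih_i)
Numerator: 0.064×27.1 + 0.0521×54 + 0.0269×44.9 = 5.756
Denominator: 1 + 0.064×30.3 + 0.0521×11.8 + 0.0269×26.1 = 4.256
R = 5.756/4.256 = 1.352 kJ/s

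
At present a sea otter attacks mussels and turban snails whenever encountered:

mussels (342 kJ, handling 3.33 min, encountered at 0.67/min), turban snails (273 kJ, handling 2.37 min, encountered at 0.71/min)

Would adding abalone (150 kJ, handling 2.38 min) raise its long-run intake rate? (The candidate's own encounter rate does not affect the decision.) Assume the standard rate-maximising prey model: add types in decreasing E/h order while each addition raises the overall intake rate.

On mussels and turban snails alone, R = ΣλE/(1+Σλh) = 423/4.914 = 86.08 kJ/min.
abalone: E/h = 150/2.38 = 63.03 kJ/min.
Since 63.03 < R, time spent handling abalone is better spent searching.

No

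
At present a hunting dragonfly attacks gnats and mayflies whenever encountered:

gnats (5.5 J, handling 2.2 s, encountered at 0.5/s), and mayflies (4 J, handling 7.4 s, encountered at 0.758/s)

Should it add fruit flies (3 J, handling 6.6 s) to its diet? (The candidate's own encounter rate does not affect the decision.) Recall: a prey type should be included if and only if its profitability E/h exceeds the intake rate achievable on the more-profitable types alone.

No

On gnats and mayflies alone, R = ΣλE/(1+Σλh) = 5.782/7.709 = 0.75 J/s.
Profitability of fruit flies: 3/6.6 = 0.4545 J/s.
Since 0.4545 < R, time spent handling fruit flies is better spent searching.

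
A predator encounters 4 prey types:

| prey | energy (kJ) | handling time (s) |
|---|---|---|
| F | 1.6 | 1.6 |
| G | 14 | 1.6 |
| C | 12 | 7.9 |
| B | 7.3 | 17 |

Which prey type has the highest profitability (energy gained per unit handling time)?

G

Profitability E/h (kJ/s): F = 1.6/1.6 = 1, G = 14/1.6 = 8.75, C = 12/7.9 = 1.52, B = 7.3/17 = 0.429.
Ranked: G > C > F > B.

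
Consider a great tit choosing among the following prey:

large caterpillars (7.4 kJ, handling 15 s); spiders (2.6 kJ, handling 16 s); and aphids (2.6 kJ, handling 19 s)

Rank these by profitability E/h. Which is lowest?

In descending order of E/h:
large caterpillars: 7.4/15 = 0.493 kJ/s
spiders: 2.6/16 = 0.163 kJ/s
aphids: 2.6/19 = 0.137 kJ/s

aphids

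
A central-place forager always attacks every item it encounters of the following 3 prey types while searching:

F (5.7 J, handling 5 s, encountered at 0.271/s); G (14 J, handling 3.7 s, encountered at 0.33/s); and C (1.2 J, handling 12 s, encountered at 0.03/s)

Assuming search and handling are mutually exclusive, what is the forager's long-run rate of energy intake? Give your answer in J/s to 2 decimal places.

1.58 J/s

R = Σλ_iE_i / (1 + Σλ_ih_i)
Numerator: 0.271×5.7 + 0.33×14 + 0.03×1.2 = 6.201
Denominator: 1 + 0.271×5 + 0.33×3.7 + 0.03×12 = 3.936
R = 6.201/3.936 = 1.575 J/s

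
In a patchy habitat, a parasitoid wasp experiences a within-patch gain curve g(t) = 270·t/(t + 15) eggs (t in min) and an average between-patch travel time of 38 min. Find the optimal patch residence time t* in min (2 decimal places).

Optimal t* satisfies g'(t*) = g(t*)/(T + t*).
g'(t) = 270·15/(t + 15)². Setting 270·15/(t+15)² = 270t/[(t+15)(38+t)] gives 15(38+t) = t(t+15), so t² = 15×38 = 570.
t* = √570 = 23.87 min.

23.87 min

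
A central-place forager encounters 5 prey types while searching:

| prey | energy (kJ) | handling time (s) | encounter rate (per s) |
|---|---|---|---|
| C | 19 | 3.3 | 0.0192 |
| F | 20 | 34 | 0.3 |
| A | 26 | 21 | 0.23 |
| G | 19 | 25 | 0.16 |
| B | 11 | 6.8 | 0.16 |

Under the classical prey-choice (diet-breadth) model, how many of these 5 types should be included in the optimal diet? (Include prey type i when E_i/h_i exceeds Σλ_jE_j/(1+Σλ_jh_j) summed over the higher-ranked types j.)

3

E/h in descending order: C 5.76, B 1.62, A 1.24, G 0.76, F 0.588 kJ/s. The optimal diet is the largest prefix of this list for which every included type satisfies E_i/h_i > R on the types above it.
Rate on top 1: 0.3431. B: 1.62 > 0.3431 → include.
Rate on top 2: 0.9877. A: 1.24 > 0.9877 → include.
Rate on top 3: 1.161. G: 0.76 < 1.161 → exclude; stop.
Optimal diet: C, B, A — 3 of 5 types.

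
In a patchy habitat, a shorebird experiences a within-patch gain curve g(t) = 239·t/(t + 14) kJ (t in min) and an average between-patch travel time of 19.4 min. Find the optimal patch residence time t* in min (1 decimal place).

By the marginal value theorem, leave when the instantaneous gain rate g'(t) equals the habitat-wide average g(t)/(T + t).
g'(t) = 239·14/(t + 14)². Setting 239·14/(t+14)² = 239t/[(t+14)(19.4+t)] gives 14(19.4+t) = t(t+14), so t² = 14×19.4 = 271.6.
t* = √271.6 = 16.48 min.

16.5 min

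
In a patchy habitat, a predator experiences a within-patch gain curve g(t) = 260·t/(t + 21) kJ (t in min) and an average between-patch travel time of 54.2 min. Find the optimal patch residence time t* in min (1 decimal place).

33.7 min

Optimal t* satisfies g'(t*) = g(t*)/(T + t*).
g'(t) = 260·21/(t + 21)². Setting 260·21/(t+21)² = 260t/[(t+21)(54.2+t)] gives 21(54.2+t) = t(t+21), so t² = 21×54.2 = 1138.
t* = √1138 = 33.74 min.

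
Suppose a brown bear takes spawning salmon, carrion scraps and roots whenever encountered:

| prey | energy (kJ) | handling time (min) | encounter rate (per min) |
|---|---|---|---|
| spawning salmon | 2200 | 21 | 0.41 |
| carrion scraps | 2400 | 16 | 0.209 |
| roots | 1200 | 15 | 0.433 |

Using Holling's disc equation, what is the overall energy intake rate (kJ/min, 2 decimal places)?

Energy encountered per unit search time: 0.41×2200 + 0.209×2400 + 0.433×1200 = 1923 kJ/min.
Handling time per unit search time: 0.41×21 + 0.209×16 + 0.433×15 = 18.45.
Rate = 1923/(1 + 18.45) = 98.88 kJ/min.

98.88 kJ/min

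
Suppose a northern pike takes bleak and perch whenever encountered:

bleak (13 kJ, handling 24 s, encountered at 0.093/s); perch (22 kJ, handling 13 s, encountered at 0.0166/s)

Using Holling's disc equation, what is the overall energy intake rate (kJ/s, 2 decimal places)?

R = (0.093×13 + 0.0166×22) / (1 + 0.093×24 + 0.0166×13) = 1.574/3.448 = 0.4566 kJ/s.

0.46 kJ/s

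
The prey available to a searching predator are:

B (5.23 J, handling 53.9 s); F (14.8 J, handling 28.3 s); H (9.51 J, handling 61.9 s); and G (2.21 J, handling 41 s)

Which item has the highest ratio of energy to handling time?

Profitability E/h (J/s): B = 5.23/53.9 = 0.097, F = 14.8/28.3 = 0.523, H = 9.51/61.9 = 0.154, G = 2.21/41 = 0.0539.
Ranked: F > H > B > G.

F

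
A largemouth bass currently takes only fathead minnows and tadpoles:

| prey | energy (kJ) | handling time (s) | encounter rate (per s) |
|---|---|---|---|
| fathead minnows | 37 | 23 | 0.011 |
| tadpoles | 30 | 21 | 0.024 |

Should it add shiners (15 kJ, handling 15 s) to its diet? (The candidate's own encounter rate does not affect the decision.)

Intake rate on the current diet: R = (0.011×37 + 0.024×30) / (1 + 0.011×23 + 0.024×21) = 1.127/1.757 = 0.6414 kJ/s.
shiners: E/h = 15/15 = 1 kJ/s.
Since 1 > R, including shiners increases the long-run rate.

Yes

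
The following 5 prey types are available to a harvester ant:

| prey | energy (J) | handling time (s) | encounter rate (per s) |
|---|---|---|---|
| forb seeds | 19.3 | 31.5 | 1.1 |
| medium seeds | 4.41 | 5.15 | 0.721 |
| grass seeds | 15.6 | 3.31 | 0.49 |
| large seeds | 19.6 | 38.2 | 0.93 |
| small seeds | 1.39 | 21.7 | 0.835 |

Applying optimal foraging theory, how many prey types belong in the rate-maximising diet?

Profitabilities (E/h, J/s): grass seeds 4.71, medium seeds 0.856, forb seeds 0.613, large seeds 0.513, small seeds 0.0641. Add prey in this order while the next type's profitability exceeds the intake rate on those already taken.
Rate on top 1: 2.915. medium seeds: 0.856 < 2.915 → exclude; stop.
Optimal diet: grass seeds — 1 of 5 types.

1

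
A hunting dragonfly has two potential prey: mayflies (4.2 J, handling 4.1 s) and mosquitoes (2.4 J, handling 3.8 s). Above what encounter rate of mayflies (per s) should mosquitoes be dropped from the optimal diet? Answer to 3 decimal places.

0.392 per s

The zero-one rule: include mosquitoes iff E₂/h₂ > λE₁/(1+λh₁). Equality gives the switch point.
λE₁h₂ = E₂ + λE₂h₁ ⇒ λ = E₂/(E₁h₂ − E₂h₁) = 2.4/(15.96 − 9.84) = 0.3922 per s.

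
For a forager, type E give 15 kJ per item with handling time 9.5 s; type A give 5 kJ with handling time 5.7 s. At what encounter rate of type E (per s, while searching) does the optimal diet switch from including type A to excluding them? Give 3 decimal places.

The zero-one rule: include type A iff E₂/h₂ > λE₁/(1+λh₁). Equality gives the switch point.
λE₁h₂ = E₂ + λE₂h₁ ⇒ λ = E₂/(E₁h₂ − E₂h₁) = 5/(85.5 − 47.5) = 0.1316 per s.

0.132 per s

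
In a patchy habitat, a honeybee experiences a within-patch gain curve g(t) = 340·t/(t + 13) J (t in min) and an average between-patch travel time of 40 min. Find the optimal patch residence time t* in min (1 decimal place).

Maximise g(t)/(T+t): set derivative to zero → g'(t)(T+t) = g(t).
g'(t) = 340·13/(t + 13)². Setting 340·13/(t+13)² = 340t/[(t+13)(40+t)] gives 13(40+t) = t(t+13), so t² = 13×40 = 520.
t* = √520 = 22.8 min.

22.8 min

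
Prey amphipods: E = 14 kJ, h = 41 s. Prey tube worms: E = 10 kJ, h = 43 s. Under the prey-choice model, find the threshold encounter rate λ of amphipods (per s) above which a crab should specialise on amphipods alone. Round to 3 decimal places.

At the threshold, the rate on amphipods alone equals the profitability of tube worms: λ·14/(1 + λ·41) = 10/43 = 0.2326.
Rearranging, λ(14 − 0.2326×41) = 0.2326, so λ = 0.2326/4.465 = 0.05208 per s.

0.052 per s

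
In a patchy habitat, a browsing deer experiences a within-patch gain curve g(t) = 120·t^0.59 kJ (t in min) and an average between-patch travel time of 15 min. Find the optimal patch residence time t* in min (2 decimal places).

21.59 min

Optimal t* satisfies g'(t*) = g(t*)/(T + t*).
g'(t) = 0.59·120·t^-0.41. Setting 0.59·120·t^-0.41 = 120·t^0.59/(15+t) gives 0.59(15+t) = t, so 0.41·t = 0.59×15.
t* = 0.59×15/0.41 = 21.59 min.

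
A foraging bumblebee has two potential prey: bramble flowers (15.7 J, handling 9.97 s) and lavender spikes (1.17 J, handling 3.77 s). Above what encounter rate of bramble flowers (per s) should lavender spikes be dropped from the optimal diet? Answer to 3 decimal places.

0.025 per s

Drop lavender spikes once their profitability E₂/h₂ falls below the rate achievable on bramble flowers alone: E₂/h₂ = λE₁/(1 + λh₁).
Solve for λ: λE₁h₂ = E₂(1 + λh₁) → λ(E₁h₂ − E₂h₁) = E₂ → λ = E₂/(E₁h₂ − E₂h₁).
λ = 1.17/(15.7×3.77 − 1.17×9.97) = 1.17/47.52 = 0.02462 per s.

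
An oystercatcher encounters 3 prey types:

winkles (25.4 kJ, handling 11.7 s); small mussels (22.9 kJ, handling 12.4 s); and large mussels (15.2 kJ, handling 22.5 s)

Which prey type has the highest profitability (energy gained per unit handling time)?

Profitability E/h (kJ/s): winkles = 25.4/11.7 = 2.17, small mussels = 22.9/12.4 = 1.85, large mussels = 15.2/22.5 = 0.676.
Ranked: winkles > small mussels > large mussels.

winkles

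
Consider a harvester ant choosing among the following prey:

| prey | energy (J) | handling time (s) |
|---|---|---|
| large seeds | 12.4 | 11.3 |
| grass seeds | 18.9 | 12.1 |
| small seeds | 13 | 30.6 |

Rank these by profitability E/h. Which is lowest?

Profitability E/h (J/s): large seeds = 12.4/11.3 = 1.1, grass seeds = 18.9/12.1 = 1.56, small seeds = 13/30.6 = 0.425.
Ranked: grass seeds > large seeds > small seeds.

small seeds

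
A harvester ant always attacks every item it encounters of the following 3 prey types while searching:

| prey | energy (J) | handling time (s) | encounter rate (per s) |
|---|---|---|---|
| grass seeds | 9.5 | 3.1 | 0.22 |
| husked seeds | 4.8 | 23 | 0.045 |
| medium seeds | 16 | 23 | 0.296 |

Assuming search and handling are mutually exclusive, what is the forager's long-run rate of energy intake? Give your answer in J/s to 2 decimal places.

R = (0.22×9.5 + 0.045×4.8 + 0.296×16) / (1 + 0.22×3.1 + 0.045×23 + 0.296×23) = 7.042/9.525 = 0.7393 J/s.

0.74 J/s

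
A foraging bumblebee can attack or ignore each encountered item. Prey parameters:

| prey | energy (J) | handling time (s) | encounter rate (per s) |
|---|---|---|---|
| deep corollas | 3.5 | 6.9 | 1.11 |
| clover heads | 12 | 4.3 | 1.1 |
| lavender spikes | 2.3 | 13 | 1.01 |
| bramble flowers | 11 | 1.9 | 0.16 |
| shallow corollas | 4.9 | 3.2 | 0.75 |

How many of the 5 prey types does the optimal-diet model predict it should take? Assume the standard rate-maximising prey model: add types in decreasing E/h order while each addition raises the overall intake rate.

E/h in descending order: bramble flowers 5.79, clover heads 2.79, shallow corollas 1.53, deep corollas 0.507, lavender spikes 0.177 J/s. The optimal diet is the largest prefix of this list for which every included type satisfies E_i/h_i > R on the types above it.
Rate on top 1: 1.35. clover heads: 2.79 > 1.35 → include.
Rate on top 2: 2.479. shallow corollas: 1.53 < 2.479 → exclude; stop.
Optimal diet: bramble flowers, clover heads — 2 of 5 types.

2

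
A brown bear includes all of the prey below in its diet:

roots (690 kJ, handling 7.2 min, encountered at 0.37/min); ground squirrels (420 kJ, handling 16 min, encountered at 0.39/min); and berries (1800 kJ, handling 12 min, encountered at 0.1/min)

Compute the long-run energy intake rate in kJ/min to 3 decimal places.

R = (0.37×690 + 0.39×420 + 0.1×1800) / (1 + 0.37×7.2 + 0.39×16 + 0.1×12) = 599.1/11.1 = 53.95 kJ/min.

53.954 kJ/min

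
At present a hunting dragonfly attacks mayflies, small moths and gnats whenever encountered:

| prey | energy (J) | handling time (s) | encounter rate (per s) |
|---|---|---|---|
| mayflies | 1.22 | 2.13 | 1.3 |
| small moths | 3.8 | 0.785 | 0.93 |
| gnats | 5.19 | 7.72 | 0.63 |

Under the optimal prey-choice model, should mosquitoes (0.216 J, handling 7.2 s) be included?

No

On mayflies, small moths and gnats alone, R = ΣλE/(1+Σλh) = 8.39/9.363 = 0.8961 J/s.
Profitability of mosquitoes: 0.216/7.2 = 0.03 J/s.
Since 0.03 < R, time spent handling mosquitoes is better spent searching.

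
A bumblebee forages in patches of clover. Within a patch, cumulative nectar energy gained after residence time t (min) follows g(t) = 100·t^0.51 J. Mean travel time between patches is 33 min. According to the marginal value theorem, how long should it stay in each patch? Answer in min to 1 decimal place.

Maximise g(t)/(T+t): set derivative to zero → g'(t)(T+t) = g(t).
g'(t) = 0.51·100·t^-0.49. Setting 0.51·100·t^-0.49 = 100·t^0.51/(33+t) gives 0.51(33+t) = t, so 0.49·t = 0.51×33.
t* = 0.51×33/0.49 = 34.35 min.

34.3 min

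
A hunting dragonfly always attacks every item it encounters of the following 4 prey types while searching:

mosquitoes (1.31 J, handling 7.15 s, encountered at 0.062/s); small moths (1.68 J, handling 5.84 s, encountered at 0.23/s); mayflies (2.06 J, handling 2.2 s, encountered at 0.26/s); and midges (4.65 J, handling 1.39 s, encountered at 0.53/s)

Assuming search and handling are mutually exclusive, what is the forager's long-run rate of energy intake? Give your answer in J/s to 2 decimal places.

0.85 J/s

R = (0.062×1.31 + 0.23×1.68 + 0.26×2.06 + 0.53×4.65) / (1 + 0.062×7.15 + 0.23×5.84 + 0.26×2.2 + 0.53×1.39) = 3.468/4.095 = 0.8468 J/s.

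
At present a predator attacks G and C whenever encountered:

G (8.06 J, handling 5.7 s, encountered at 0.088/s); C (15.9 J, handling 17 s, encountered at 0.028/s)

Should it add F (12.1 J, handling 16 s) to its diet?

Yes

Intake rate on the current diet: R = (0.088×8.06 + 0.028×15.9) / (1 + 0.088×5.7 + 0.028×17) = 1.154/1.978 = 0.5838 J/s.
Profitability of F: 12.1/16 = 0.7562 J/s.
Since 0.7562 > R, including F increases the long-run rate.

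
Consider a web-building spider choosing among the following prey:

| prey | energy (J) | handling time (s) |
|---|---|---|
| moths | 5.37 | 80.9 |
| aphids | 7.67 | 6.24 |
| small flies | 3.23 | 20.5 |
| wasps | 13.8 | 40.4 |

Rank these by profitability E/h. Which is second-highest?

Profitability E/h (J/s): moths = 5.37/80.9 = 0.0664, aphids = 7.67/6.24 = 1.23, small flies = 3.23/20.5 = 0.158, wasps = 13.8/40.4 = 0.342.
Ranked: aphids > wasps > small flies > moths.

wasps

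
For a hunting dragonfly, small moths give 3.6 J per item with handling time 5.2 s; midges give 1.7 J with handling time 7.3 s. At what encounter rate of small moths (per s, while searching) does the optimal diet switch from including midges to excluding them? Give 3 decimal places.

Drop midges once their profitability E₂/h₂ falls below the rate achievable on small moths alone: E₂/h₂ = λE₁/(1 + λh₁).
Solve for λ: λE₁h₂ = E₂(1 + λh₁) → λ(E₁h₂ − E₂h₁) = E₂ → λ = E₂/(E₁h₂ − E₂h₁).
λ = 1.7/(3.6×7.3 − 1.7×5.2) = 1.7/17.44 = 0.09748 per s.

0.097 per s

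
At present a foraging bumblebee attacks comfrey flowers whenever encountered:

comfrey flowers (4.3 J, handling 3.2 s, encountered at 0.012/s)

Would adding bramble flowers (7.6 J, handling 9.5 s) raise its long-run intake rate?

On comfrey flowers alone, R = ΣλE/(1+Σλh) = 0.0516/1.038 = 0.04969 J/s.
bramble flowers: E/h = 7.6/9.5 = 0.8 J/s.
0.8 > 0.04969, so adding bramble flowers raises the average — include it.

Yes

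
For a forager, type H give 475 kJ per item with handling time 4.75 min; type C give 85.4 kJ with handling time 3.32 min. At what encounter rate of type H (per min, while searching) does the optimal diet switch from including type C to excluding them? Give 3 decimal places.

0.073 per min

The zero-one rule: include type C iff E₂/h₂ > λE₁/(1+λh₁). Equality gives the switch point.
λE₁h₂ = E₂ + λE₂h₁ ⇒ λ = E₂/(E₁h₂ − E₂h₁) = 85.4/(1577 − 405.7) = 0.07291 per min.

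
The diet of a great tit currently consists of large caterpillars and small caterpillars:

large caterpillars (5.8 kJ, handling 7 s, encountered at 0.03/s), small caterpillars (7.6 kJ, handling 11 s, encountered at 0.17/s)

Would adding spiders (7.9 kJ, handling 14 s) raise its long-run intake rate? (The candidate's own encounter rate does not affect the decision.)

Intake rate on the current diet: R = (0.03×5.8 + 0.17×7.6) / (1 + 0.03×7 + 0.17×11) = 1.466/3.08 = 0.476 kJ/s.
Profitability of spiders: 7.9/14 = 0.5643 kJ/s.
Since 0.5643 > R, including spiders increases the long-run rate.

Yes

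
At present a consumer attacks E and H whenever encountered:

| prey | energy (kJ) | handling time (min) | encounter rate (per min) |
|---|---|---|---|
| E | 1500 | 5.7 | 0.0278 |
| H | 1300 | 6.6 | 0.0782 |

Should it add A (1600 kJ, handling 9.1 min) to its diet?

Yes

On E and H alone, R = ΣλE/(1+Σλh) = 143.4/1.675 = 85.61 kJ/min.
Profitability of A: 1600/9.1 = 175.8 kJ/min.
175.8 > 85.61, so adding A raises the average — include it.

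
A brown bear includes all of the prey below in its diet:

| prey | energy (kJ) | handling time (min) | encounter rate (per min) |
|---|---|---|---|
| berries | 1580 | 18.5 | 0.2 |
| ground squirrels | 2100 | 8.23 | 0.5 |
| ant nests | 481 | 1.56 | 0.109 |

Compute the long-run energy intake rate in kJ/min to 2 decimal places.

157.87 kJ/min

R = Σλ_iE_i / (1 + Σλ_ih_i)
Numerator: 0.2×1580 + 0.5×2100 + 0.109×481 = 1418
Denominator: 1 + 0.2×18.5 + 0.5×8.23 + 0.109×1.56 = 8.985
R = 1418/8.985 = 157.9 kJ/min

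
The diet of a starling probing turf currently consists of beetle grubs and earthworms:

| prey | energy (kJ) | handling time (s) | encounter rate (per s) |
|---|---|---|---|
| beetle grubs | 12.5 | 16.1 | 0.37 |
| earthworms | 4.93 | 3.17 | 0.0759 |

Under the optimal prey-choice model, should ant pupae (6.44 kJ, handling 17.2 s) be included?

Intake rate on the current diet: R = (0.37×12.5 + 0.0759×4.93) / (1 + 0.37×16.1 + 0.0759×3.17) = 4.999/7.198 = 0.6946 kJ/s.
ant pupae: E/h = 6.44/17.2 = 0.3744 kJ/s.
0.3744 < 0.6946, so adding ant pupae would lower the average — exclude it.

No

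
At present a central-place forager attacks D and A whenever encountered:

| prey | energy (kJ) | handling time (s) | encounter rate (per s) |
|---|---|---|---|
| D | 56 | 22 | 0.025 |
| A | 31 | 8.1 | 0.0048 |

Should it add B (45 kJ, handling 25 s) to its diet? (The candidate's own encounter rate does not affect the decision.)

Yes

On D and A alone, R = ΣλE/(1+Σλh) = 1.549/1.589 = 0.9748 kJ/s.
B: E/h = 45/25 = 1.8 kJ/s.
1.8 > 0.9748, so adding B raises the average — include it.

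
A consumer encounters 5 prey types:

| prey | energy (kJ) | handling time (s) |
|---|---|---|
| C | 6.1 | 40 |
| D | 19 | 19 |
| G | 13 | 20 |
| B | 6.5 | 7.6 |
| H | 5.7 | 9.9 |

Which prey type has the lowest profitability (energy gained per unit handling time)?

Profitability E/h (kJ/s): C = 6.1/40 = 0.152, D = 19/19 = 1, G = 13/20 = 0.65, B = 6.5/7.6 = 0.855, H = 5.7/9.9 = 0.576.
Ranked: D > B > G > H > C.

C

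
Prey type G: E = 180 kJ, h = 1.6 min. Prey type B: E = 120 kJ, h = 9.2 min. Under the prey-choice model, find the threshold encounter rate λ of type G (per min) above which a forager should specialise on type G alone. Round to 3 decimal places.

The zero-one rule: include type B iff E₂/h₂ > λE₁/(1+λh₁). Equality gives the switch point.
λE₁h₂ = E₂ + λE₂h₁ ⇒ λ = E₂/(E₁h₂ − E₂h₁) = 120/(1656 − 192) = 0.08197 per min.

0.082 per min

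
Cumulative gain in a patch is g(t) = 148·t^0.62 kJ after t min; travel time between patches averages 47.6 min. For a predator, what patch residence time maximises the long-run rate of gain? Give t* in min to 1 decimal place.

By the marginal value theorem, leave when the instantaneous gain rate g'(t) equals the habitat-wide average g(t)/(T + t).
g'(t) = 0.62·148·t^-0.38. Setting 0.62·148·t^-0.38 = 148·t^0.62/(47.6+t) gives 0.62(47.6+t) = t, so 0.38·t = 0.62×47.6.
t* = 0.62×47.6/0.38 = 77.66 min.

77.7 min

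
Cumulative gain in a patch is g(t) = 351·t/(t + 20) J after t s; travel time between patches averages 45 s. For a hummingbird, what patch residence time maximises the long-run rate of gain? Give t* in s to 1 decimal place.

Optimal t* satisfies g'(t*) = g(t*)/(T + t*).
g'(t) = 351·20/(t + 20)². Setting 351·20/(t+20)² = 351t/[(t+20)(45+t)] gives 20(45+t) = t(t+20), so t² = 20×45 = 900.
t* = √900 = 30 s.

30.0 s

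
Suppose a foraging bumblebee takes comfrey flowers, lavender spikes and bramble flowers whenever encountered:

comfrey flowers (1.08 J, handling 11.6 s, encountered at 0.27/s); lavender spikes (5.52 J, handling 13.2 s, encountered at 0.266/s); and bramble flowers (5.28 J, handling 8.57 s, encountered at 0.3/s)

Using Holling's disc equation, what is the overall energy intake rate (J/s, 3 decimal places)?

0.327 J/s

R = Σλ_iE_i / (1 + Σλ_ih_i)
Numerator: 0.27×1.08 + 0.266×5.52 + 0.3×5.28 = 3.344
Denominator: 1 + 0.27×11.6 + 0.266×13.2 + 0.3×8.57 = 10.21
R = 3.344/10.21 = 0.3274 J/s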